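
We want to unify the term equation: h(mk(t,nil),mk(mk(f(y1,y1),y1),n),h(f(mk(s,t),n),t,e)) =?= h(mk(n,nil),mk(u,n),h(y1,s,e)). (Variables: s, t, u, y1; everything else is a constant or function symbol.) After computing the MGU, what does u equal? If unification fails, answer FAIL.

Decompose h/3: mk(t,nil) =?= mk(n,nil),  mk(mk(f(y1,y1),y1),n) =?= mk(u,n),  h(f(mk(s,t),n),t,e) =?= h(y1,s,e).
Decompose mk/2: t =?= n,  nil =?= nil.
Bind t := n; substituting into the one remaining equation that mentions t gives: h(f(mk(s,n),n),n,e) =?= h(y1,s,e).
Delete trivial equation nil =?= nil.
Decompose mk/2: mk(f(y1,y1),y1) =?= u,  n =?= n.
Bind u := mk(f(y1,y1),y1); no other remaining equation mentions u.
Delete trivial equation n =?= n.
Decompose h/3: f(mk(s,n),n) =?= y1,  n =?= s,  e =?= e.
Bind y1 := f(mk(s,n),n); no other remaining equation mentions y1. Substituting into the earlier binding gives u := mk(f(f(mk(s,n),n),f(mk(s,n),n)),f(mk(s,n),n)).
Bind s := n; no other remaining equation mentions s. Substituting into the earlier bindings gives u := mk(f(f(mk(n,n),n),f(mk(n,n),n)),f(mk(n,n),n)), y1 := f(mk(n,n),n).
Delete trivial equation e =?= e.
MGU = { t -> n, u -> mk(f(f(mk(n,n),n),f(mk(n,n),n)),f(mk(n,n),n)), y1 -> f(mk(n,n),n), s -> n }, so u -> mk(f(f(mk(n,n),n),f(mk(n,n),n)),f(mk(n,n),n)).

mk(f(f(mk(n,n),n),f(mk(n,n),n)),f(mk(n,n),n))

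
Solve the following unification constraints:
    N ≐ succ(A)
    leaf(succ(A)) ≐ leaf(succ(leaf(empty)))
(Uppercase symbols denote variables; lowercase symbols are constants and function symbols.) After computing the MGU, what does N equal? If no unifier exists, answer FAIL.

succ(leaf(empty))

Bind N := succ(A); no other remaining equation mentions N.
Decompose leaf/1: succ(A) ≐ succ(leaf(empty)).
Decompose succ/1: A ≐ leaf(empty).
Bind A := leaf(empty). Substituting into the earlier binding gives N := succ(leaf(empty)).
MGU = { N ↦ succ(leaf(empty)), A ↦ leaf(empty) }, so N ↦ succ(leaf(empty)).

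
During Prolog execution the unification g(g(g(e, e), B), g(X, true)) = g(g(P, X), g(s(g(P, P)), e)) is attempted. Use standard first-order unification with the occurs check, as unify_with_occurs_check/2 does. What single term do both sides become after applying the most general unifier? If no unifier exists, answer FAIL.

Decompose g/2: g(g(e, e), B) = g(P, X),  g(X, true) = g(s(g(P, P)), e).
Decompose g/2: g(e, e) = P,  B = X.
Bind P := g(e, e); substituting into the one remaining equation that mentions P gives: g(X, true) = g(s(g(g(e, e), g(e, e))), e).
Bind B := X; no other remaining equation mentions B.
Decompose g/2: X = s(g(g(e, e), g(e, e))),  true = e.
Bind X := s(g(g(e, e), g(e, e))); no other remaining equation mentions X. Substituting into the earlier binding gives B := s(g(g(e, e), g(e, e))).
Clash: constants true and e differ; no unifier exists.

FAIL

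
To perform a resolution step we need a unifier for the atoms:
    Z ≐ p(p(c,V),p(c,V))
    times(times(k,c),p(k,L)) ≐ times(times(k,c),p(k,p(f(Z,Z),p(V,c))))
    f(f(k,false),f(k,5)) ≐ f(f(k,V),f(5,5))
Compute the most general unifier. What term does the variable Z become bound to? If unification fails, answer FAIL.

Bind Z := p(p(c,V),p(c,V)); substituting into the one remaining equation that mentions Z gives: times(times(k,c),p(k,L)) ≐ times(times(k,c),p(k,p(f(p(p(c,V),p(c,V)),p(p(c,V),p(c,V))),p(V,c)))).
Decompose times/2: times(k,c) ≐ times(k,c),  p(k,L) ≐ p(k,p(f(p(p(c,V),p(c,V)),p(p(c,V),p(c,V))),p(V,c))).
Delete trivial equation times(k,c) ≐ times(k,c).
Decompose p/2: k ≐ k,  L ≐ p(f(p(p(c,V),p(c,V)),p(p(c,V),p(c,V))),p(V,c)).
Delete trivial equation k ≐ k.
Bind L := p(f(p(p(c,V),p(c,V)),p(p(c,V),p(c,V))),p(V,c)); no other remaining equation mentions L.
Decompose f/2: f(k,false) ≐ f(k,V),  f(k,5) ≐ f(5,5).
Decompose f/2: k ≐ k,  false ≐ V.
Delete trivial equation k ≐ k.
Bind V := false; no other remaining equation mentions V. Substituting into the earlier bindings gives Z := p(p(c,false),p(c,false)), L := p(f(p(p(c,false),p(c,false)),p(p(c,false),p(c,false))),p(false,c)).
Decompose f/2: k ≐ 5,  5 ≐ 5.
Clash: constants k and 5 differ; no unifier exists.

FAIL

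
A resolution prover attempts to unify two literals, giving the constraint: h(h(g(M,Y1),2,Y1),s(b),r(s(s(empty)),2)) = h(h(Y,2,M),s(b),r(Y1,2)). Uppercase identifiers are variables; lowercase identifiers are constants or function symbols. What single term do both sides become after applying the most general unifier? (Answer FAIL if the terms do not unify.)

Decompose h/3: h(g(M,Y1),2,Y1) = h(Y,2,M),  s(b) = s(b),  r(s(s(empty)),2) = r(Y1,2).
Decompose h/3: g(M,Y1) = Y,  2 = 2,  Y1 = M.
Bind Y := g(M,Y1); no other remaining equation mentions Y.
Delete trivial equation 2 = 2.
Bind Y1 := M; substituting into the one remaining equation that mentions Y1 gives: r(s(s(empty)),2) = r(M,2). Substituting into the earlier binding gives Y := g(M,M).
Delete trivial equation s(b) = s(b).
Decompose r/2: s(s(empty)) = M,  2 = 2.
Bind M := s(s(empty)); no other remaining equation mentions M. Substituting into the earlier bindings gives Y := g(s(s(empty)),s(s(empty))), Y1 := s(s(empty)).
Delete trivial equation 2 = 2.
Applying the MGU to either side gives h(h(g(s(s(empty)),s(s(empty))),2,s(s(empty))),s(b),r(s(s(empty)),2)).

h(h(g(s(s(empty)),s(s(empty))),2,s(s(empty))),s(b),r(s(s(empty)),2))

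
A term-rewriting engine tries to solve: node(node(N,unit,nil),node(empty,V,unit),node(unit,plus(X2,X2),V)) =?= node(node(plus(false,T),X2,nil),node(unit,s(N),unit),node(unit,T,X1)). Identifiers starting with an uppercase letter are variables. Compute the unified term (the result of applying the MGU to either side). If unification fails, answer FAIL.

FAIL

Decompose node/3: node(N,unit,nil) =?= node(plus(false,T),X2,nil),  node(empty,V,unit) =?= node(unit,s(N),unit),  node(unit,plus(X2,X2),V) =?= node(unit,T,X1).
Decompose node/3: N =?= plus(false,T),  unit =?= X2,  nil =?= nil.
Bind N := plus(false,T); substituting into the one remaining equation that mentions N gives: node(empty,V,unit) =?= node(unit,s(plus(false,T)),unit).
Bind X2 := unit; substituting into the one remaining equation that mentions X2 gives: node(unit,plus(unit,unit),V) =?= node(unit,T,X1).
Delete trivial equation nil =?= nil.
Decompose node/3: empty =?= unit,  V =?= s(plus(false,T)),  unit =?= unit.
Clash: constants empty and unit differ; no unifier exists.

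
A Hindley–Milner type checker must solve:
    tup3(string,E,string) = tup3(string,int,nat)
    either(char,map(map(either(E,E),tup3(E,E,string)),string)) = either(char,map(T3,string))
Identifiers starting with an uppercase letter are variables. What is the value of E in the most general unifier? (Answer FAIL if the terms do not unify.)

FAIL

Decompose tup3/3: string = string,  E = int,  string = nat.
Delete trivial equation string = string.
Bind E := int; substituting into the one remaining equation that mentions E gives: either(char,map(map(either(int,int),tup3(int,int,string)),string)) = either(char,map(T3,string)).
Clash: constants string and nat differ; no unifier exists.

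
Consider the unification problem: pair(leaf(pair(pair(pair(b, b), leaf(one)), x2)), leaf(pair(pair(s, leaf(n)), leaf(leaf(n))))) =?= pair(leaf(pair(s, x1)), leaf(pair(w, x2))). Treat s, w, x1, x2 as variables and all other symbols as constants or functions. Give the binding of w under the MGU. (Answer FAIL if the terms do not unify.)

pair(pair(pair(b, b), leaf(one)), leaf(n))

Decompose pair/2: leaf(pair(pair(pair(b, b), leaf(one)), x2)) =?= leaf(pair(s, x1)),  leaf(pair(pair(s, leaf(n)), leaf(leaf(n)))) =?= leaf(pair(w, x2)).
Decompose leaf/1: pair(pair(pair(b, b), leaf(one)), x2) =?= pair(s, x1).
Decompose pair/2: pair(pair(b, b), leaf(one)) =?= s,  x2 =?= x1.
Bind s := pair(pair(b, b), leaf(one)); substituting into the one remaining equation that mentions s gives: leaf(pair(pair(pair(pair(b, b), leaf(one)), leaf(n)), leaf(leaf(n)))) =?= leaf(pair(w, x2)).
Bind x2 := x1; substituting into the remaining equation gives: leaf(pair(pair(pair(pair(b, b), leaf(one)), leaf(n)), leaf(leaf(n)))) =?= leaf(pair(w, x1)).
Decompose leaf/1: pair(pair(pair(pair(b, b), leaf(one)), leaf(n)), leaf(leaf(n))) =?= pair(w, x1).
Decompose pair/2: pair(pair(pair(b, b), leaf(one)), leaf(n)) =?= w,  leaf(leaf(n)) =?= x1.
Bind w := pair(pair(pair(b, b), leaf(one)), leaf(n)); no other remaining equation mentions w.
Bind x1 := leaf(leaf(n)). Substituting into the earlier binding gives x2 := leaf(leaf(n)).
MGU = { s ↦ pair(pair(b, b), leaf(one)), x2 ↦ leaf(leaf(n)), w ↦ pair(pair(pair(b, b), leaf(one)), leaf(n)), x1 ↦ leaf(leaf(n)) }, so w ↦ pair(pair(pair(b, b), leaf(one)), leaf(n)).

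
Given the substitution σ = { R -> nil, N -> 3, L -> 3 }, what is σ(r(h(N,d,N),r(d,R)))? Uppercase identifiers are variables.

r(h(3,d,3),r(d,nil))

Replace each occurrence of R with nil.
Replace each occurrence of N with 3.
Result: r(h(3,d,3),r(d,nil)).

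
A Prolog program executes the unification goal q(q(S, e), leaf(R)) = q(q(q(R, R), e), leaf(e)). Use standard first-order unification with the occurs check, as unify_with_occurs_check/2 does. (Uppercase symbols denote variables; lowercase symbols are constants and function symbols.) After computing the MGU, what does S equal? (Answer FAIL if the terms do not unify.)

Decompose q/2: q(S, e) = q(q(R, R), e),  leaf(R) = leaf(e).
Decompose q/2: S = q(R, R),  e = e.
Bind S := q(R, R); no other remaining equation mentions S.
Delete trivial equation e = e.
Decompose leaf/1: R = e.
Bind R := e. Substituting into the earlier binding gives S := q(e, e).
MGU = { S -> q(e, e), R -> e }, so S -> q(e, e).

q(e, e)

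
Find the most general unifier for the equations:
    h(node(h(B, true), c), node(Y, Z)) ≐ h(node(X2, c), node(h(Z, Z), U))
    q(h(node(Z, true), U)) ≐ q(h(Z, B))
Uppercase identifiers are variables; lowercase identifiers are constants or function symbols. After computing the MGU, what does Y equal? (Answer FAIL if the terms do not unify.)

FAIL

Decompose h/2: node(h(B, true), c) ≐ node(X2, c),  node(Y, Z) ≐ node(h(Z, Z), U).
Decompose node/2: h(B, true) ≐ X2,  c ≐ c.
Bind X2 := h(B, true); no other remaining equation mentions X2.
Delete trivial equation c ≐ c.
Decompose node/2: Y ≐ h(Z, Z),  Z ≐ U.
Bind Y := h(Z, Z); no other remaining equation mentions Y.
Bind Z := U; substituting into the remaining equation gives: q(h(node(U, true), U)) ≐ q(h(U, B)). Substituting into the earlier binding gives Y := h(U, U).
Decompose q/1: h(node(U, true), U) ≐ h(U, B).
Decompose h/2: node(U, true) ≐ U,  U ≐ B.
Occurs check fails: U occurs in node(U, true); the equation U ≐ node(U, true) has no finite solution.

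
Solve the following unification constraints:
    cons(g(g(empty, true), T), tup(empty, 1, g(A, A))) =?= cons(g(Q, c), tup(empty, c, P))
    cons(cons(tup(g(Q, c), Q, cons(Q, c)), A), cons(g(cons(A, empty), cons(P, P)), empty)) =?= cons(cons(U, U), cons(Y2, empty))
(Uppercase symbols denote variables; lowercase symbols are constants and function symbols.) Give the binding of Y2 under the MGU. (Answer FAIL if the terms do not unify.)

Decompose cons/2: g(g(empty, true), T) =?= g(Q, c),  tup(empty, 1, g(A, A)) =?= tup(empty, c, P).
Decompose g/2: g(empty, true) =?= Q,  T =?= c.
Bind Q := g(empty, true); substituting into the one remaining equation that mentions Q gives: cons(cons(tup(g(g(empty, true), c), g(empty, true), cons(g(empty, true), c)), A), cons(g(cons(A, empty), cons(P, P)), empty)) =?= cons(cons(U, U), cons(Y2, empty)).
Bind T := c; no other remaining equation mentions T.
Decompose tup/3: empty =?= empty,  1 =?= c,  g(A, A) =?= P.
Delete trivial equation empty =?= empty.
Clash: constants 1 and c differ; no unifier exists.

FAIL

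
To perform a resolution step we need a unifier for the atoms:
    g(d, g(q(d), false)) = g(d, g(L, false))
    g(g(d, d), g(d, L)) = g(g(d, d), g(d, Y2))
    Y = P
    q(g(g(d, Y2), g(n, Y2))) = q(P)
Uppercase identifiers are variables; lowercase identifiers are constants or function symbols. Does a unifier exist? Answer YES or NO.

YES

Decompose g/2: d = d,  g(q(d), false) = g(L, false).
Delete trivial equation d = d.
Decompose g/2: q(d) = L,  false = false.
Bind L := q(d); substituting into the one remaining equation that mentions L gives: g(g(d, d), g(d, q(d))) = g(g(d, d), g(d, Y2)).
Delete trivial equation false = false.
Decompose g/2: g(d, d) = g(d, d),  g(d, q(d)) = g(d, Y2).
Delete trivial equation g(d, d) = g(d, d).
Decompose g/2: d = d,  q(d) = Y2.
Delete trivial equation d = d.
Bind Y2 := q(d); substituting into the one remaining equation that mentions Y2 gives: q(g(g(d, q(d)), g(n, q(d)))) = q(P).
Bind Y := P; no other remaining equation mentions Y.
Decompose q/1: g(g(d, q(d)), g(n, q(d))) = P.
Bind P := g(g(d, q(d)), g(n, q(d))). Substituting into the earlier binding gives Y := g(g(d, q(d)), g(n, q(d))).
No equations remain and no clash or occurs-check failure arose, so a unifier exists.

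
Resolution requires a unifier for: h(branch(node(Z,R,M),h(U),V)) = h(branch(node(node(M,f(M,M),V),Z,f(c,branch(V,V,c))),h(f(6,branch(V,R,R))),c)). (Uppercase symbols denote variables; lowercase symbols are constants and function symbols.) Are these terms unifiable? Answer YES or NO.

YES

Decompose h/1: branch(node(Z,R,M),h(U),V) = branch(node(node(M,f(M,M),V),Z,f(c,branch(V,V,c))),h(f(6,branch(V,R,R))),c).
Decompose branch/3: node(Z,R,M) = node(node(M,f(M,M),V),Z,f(c,branch(V,V,c))),  h(U) = h(f(6,branch(V,R,R))),  V = c.
Decompose node/3: Z = node(M,f(M,M),V),  R = Z,  M = f(c,branch(V,V,c)).
Bind Z := node(M,f(M,M),V); substituting into the one remaining equation that mentions Z gives: R = node(M,f(M,M),V).
Bind R := node(M,f(M,M),V); substituting into the one remaining equation that mentions R gives: h(U) = h(f(6,branch(V,node(M,f(M,M),V),node(M,f(M,M),V)))).
Bind M := f(c,branch(V,V,c)); substituting into the one remaining equation that mentions M gives: h(U) = h(f(6,branch(V,node(f(c,branch(V,V,c)),f(f(c,branch(V,V,c)),f(c,branch(V,V,c))),V),node(f(c,branch(V,V,c)),f(f(c,branch(V,V,c)),f(c,branch(V,V,c))),V)))). Substituting into the earlier bindings gives Z := node(f(c,branch(V,V,c)),f(f(c,branch(V,V,c)),f(c,branch(V,V,c))),V), R := node(f(c,branch(V,V,c)),f(f(c,branch(V,V,c)),f(c,branch(V,V,c))),V).
Decompose h/1: U = f(6,branch(V,node(f(c,branch(V,V,c)),f(f(c,branch(V,V,c)),f(c,branch(V,V,c))),V),node(f(c,branch(V,V,c)),f(f(c,branch(V,V,c)),f(c,branch(V,V,c))),V))).
Bind U := f(6,branch(V,node(f(c,branch(V,V,c)),f(f(c,branch(V,V,c)),f(c,branch(V,V,c))),V),node(f(c,branch(V,V,c)),f(f(c,branch(V,V,c)),f(c,branch(V,V,c))),V))); no other remaining equation mentions U.
Bind V := c. Substituting into the earlier bindings gives Z := node(f(c,branch(c,c,c)),f(f(c,branch(c,c,c)),f(c,branch(c,c,c))),c), R := node(f(c,branch(c,c,c)),f(f(c,branch(c,c,c)),f(c,branch(c,c,c))),c), M := f(c,branch(c,c,c)), U := f(6,branch(c,node(f(c,branch(c,c,c)),f(f(c,branch(c,c,c)),f(c,branch(c,c,c))),c),node(f(c,branch(c,c,c)),f(f(c,branch(c,c,c)),f(c,branch(c,c,c))),c))).
No equations remain and no clash or occurs-check failure arose, so a unifier exists.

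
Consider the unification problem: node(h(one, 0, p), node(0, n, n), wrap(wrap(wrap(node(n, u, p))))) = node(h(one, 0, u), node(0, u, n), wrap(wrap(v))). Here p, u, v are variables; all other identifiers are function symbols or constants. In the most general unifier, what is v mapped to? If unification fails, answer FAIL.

Decompose node/3: h(one, 0, p) = h(one, 0, u),  node(0, n, n) = node(0, u, n),  wrap(wrap(wrap(node(n, u, p)))) = wrap(wrap(v)).
Decompose h/3: one = one,  0 = 0,  p = u.
Delete trivial equation one = one.
Delete trivial equation 0 = 0.
Bind p := u; substituting into the one remaining equation that mentions p gives: wrap(wrap(wrap(node(n, u, u)))) = wrap(wrap(v)).
Decompose node/3: 0 = 0,  n = u,  n = n.
Delete trivial equation 0 = 0.
Bind u := n; substituting into the one remaining equation that mentions u gives: wrap(wrap(wrap(node(n, n, n)))) = wrap(wrap(v)). Substituting into the earlier binding gives p := n.
Delete trivial equation n = n.
Decompose wrap/1: wrap(wrap(node(n, n, n))) = wrap(v).
Decompose wrap/1: wrap(node(n, n, n)) = v.
Bind v := wrap(node(n, n, n)).
MGU = { p ↦ n, u ↦ n, v ↦ wrap(node(n, n, n)) }, so v ↦ wrap(node(n, n, n)).

wrap(node(n, n, n))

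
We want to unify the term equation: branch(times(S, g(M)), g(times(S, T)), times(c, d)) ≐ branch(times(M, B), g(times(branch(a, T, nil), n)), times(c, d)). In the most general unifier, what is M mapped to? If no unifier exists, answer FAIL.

branch(a, n, nil)

Decompose branch/3: times(S, g(M)) ≐ times(M, B),  g(times(S, T)) ≐ g(times(branch(a, T, nil), n)),  times(c, d) ≐ times(c, d).
Decompose times/2: S ≐ M,  g(M) ≐ B.
Bind S := M; substituting into the one remaining equation that mentions S gives: g(times(M, T)) ≐ g(times(branch(a, T, nil), n)).
Bind B := g(M); no other remaining equation mentions B.
Decompose g/1: times(M, T) ≐ times(branch(a, T, nil), n).
Decompose times/2: M ≐ branch(a, T, nil),  T ≐ n.
Bind M := branch(a, T, nil); no other remaining equation mentions M. Substituting into the earlier bindings gives S := branch(a, T, nil), B := g(branch(a, T, nil)).
Bind T := n; no other remaining equation mentions T. Substituting into the earlier bindings gives S := branch(a, n, nil), B := g(branch(a, n, nil)), M := branch(a, n, nil).
Delete trivial equation times(c, d) ≐ times(c, d).
MGU = { S ↦ branch(a, n, nil), B ↦ g(branch(a, n, nil)), M ↦ branch(a, n, nil), T ↦ n }, so M ↦ branch(a, n, nil).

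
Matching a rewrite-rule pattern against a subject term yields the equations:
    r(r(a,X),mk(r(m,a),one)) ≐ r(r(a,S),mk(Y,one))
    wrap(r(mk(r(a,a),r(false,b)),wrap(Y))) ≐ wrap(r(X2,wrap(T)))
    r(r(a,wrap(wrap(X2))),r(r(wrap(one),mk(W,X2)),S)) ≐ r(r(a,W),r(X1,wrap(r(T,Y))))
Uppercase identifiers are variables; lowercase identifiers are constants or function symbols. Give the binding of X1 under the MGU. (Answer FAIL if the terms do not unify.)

r(wrap(one),mk(wrap(wrap(mk(r(a,a),r(false,b)))),mk(r(a,a),r(false,b))))

Decompose r/2: r(a,X) ≐ r(a,S),  mk(r(m,a),one) ≐ mk(Y,one).
Decompose r/2: a ≐ a,  X ≐ S.
Delete trivial equation a ≐ a.
Bind X := S; no other remaining equation mentions X.
Decompose mk/2: r(m,a) ≐ Y,  one ≐ one.
Bind Y := r(m,a); substituting into the 2 remaining equations that mention Y gives: wrap(r(mk(r(a,a),r(false,b)),wrap(r(m,a)))) ≐ wrap(r(X2,wrap(T))),  r(r(a,wrap(wrap(X2))),r(r(wrap(one),mk(W,X2)),S)) ≐ r(r(a,W),r(X1,wrap(r(T,r(m,a))))).
Delete trivial equation one ≐ one.
Decompose wrap/1: r(mk(r(a,a),r(false,b)),wrap(r(m,a))) ≐ r(X2,wrap(T)).
Decompose r/2: mk(r(a,a),r(false,b)) ≐ X2,  wrap(r(m,a)) ≐ wrap(T).
Bind X2 := mk(r(a,a),r(false,b)); substituting into the one remaining equation that mentions X2 gives: r(r(a,wrap(wrap(mk(r(a,a),r(false,b))))),r(r(wrap(one),mk(W,mk(r(a,a),r(false,b)))),S)) ≐ r(r(a,W),r(X1,wrap(r(T,r(m,a))))).
Decompose wrap/1: r(m,a) ≐ T.
Bind T := r(m,a); substituting into the remaining equation gives: r(r(a,wrap(wrap(mk(r(a,a),r(false,b))))),r(r(wrap(one),mk(W,mk(r(a,a),r(false,b)))),S)) ≐ r(r(a,W),r(X1,wrap(r(r(m,a),r(m,a))))).
Decompose r/2: r(a,wrap(wrap(mk(r(a,a),r(false,b))))) ≐ r(a,W),  r(r(wrap(one),mk(W,mk(r(a,a),r(false,b)))),S) ≐ r(X1,wrap(r(r(m,a),r(m,a)))).
Decompose r/2: a ≐ a,  wrap(wrap(mk(r(a,a),r(false,b)))) ≐ W.
Delete trivial equation a ≐ a.
Bind W := wrap(wrap(mk(r(a,a),r(false,b)))); substituting into the remaining equation gives: r(r(wrap(one),mk(wrap(wrap(mk(r(a,a),r(false,b)))),mk(r(a,a),r(false,b)))),S) ≐ r(X1,wrap(r(r(m,a),r(m,a)))).
Decompose r/2: r(wrap(one),mk(wrap(wrap(mk(r(a,a),r(false,b)))),mk(r(a,a),r(false,b)))) ≐ X1,  S ≐ wrap(r(r(m,a),r(m,a))).
Bind X1 := r(wrap(one),mk(wrap(wrap(mk(r(a,a),r(false,b)))),mk(r(a,a),r(false,b)))); no other remaining equation mentions X1.
Bind S := wrap(r(r(m,a),r(m,a))). Substituting into the earlier binding gives X := wrap(r(r(m,a),r(m,a))).
MGU = { X -> wrap(r(r(m,a),r(m,a))), Y -> r(m,a), X2 -> mk(r(a,a),r(false,b)), T -> r(m,a), W -> wrap(wrap(mk(r(a,a),r(false,b)))), X1 -> r(wrap(one),mk(wrap(wrap(mk(r(a,a),r(false,b)))),mk(r(a,a),r(false,b)))), S -> wrap(r(r(m,a),r(m,a))) }, so X1 -> r(wrap(one),mk(wrap(wrap(mk(r(a,a),r(false,b)))),mk(r(a,a),r(false,b)))).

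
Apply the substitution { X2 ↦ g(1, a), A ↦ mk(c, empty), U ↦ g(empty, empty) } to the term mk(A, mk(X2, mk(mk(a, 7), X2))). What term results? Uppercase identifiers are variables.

mk(mk(c, empty), mk(g(1, a), mk(mk(a, 7), g(1, a))))

Replace each occurrence of X2 with g(1, a).
Replace each occurrence of A with mk(c, empty).
Result: mk(mk(c, empty), mk(g(1, a), mk(mk(a, 7), g(1, a)))).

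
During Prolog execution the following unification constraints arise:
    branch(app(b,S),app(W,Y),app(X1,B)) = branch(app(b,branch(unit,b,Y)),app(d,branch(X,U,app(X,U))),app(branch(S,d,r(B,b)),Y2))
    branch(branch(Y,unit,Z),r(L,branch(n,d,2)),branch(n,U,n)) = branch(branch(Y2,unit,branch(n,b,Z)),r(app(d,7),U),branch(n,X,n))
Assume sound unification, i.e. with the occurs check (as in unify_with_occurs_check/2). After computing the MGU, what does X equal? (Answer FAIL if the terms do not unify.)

FAIL

Decompose branch/3: app(b,S) = app(b,branch(unit,b,Y)),  app(W,Y) = app(d,branch(X,U,app(X,U))),  app(X1,B) = app(branch(S,d,r(B,b)),Y2).
Decompose app/2: b = b,  S = branch(unit,b,Y).
Delete trivial equation b = b.
Bind S := branch(unit,b,Y); substituting into the one remaining equation that mentions S gives: app(X1,B) = app(branch(branch(unit,b,Y),d,r(B,b)),Y2).
Decompose app/2: W = d,  Y = branch(X,U,app(X,U)).
Bind W := d; no other remaining equation mentions W.
Bind Y := branch(X,U,app(X,U)); substituting into the remaining equations gives: app(X1,B) = app(branch(branch(unit,b,branch(X,U,app(X,U))),d,r(B,b)),Y2),  branch(branch(branch(X,U,app(X,U)),unit,Z),r(L,branch(n,d,2)),branch(n,U,n)) = branch(branch(Y2,unit,branch(n,b,Z)),r(app(d,7),U),branch(n,X,n)). Substituting into the earlier binding gives S := branch(unit,b,branch(X,U,app(X,U))).
Decompose app/2: X1 = branch(branch(unit,b,branch(X,U,app(X,U))),d,r(B,b)),  B = Y2.
Bind X1 := branch(branch(unit,b,branch(X,U,app(X,U))),d,r(B,b)); no other remaining equation mentions X1.
Bind B := Y2; no other remaining equation mentions B. Substituting into the earlier binding gives X1 := branch(branch(unit,b,branch(X,U,app(X,U))),d,r(Y2,b)).
Decompose branch/3: branch(branch(X,U,app(X,U)),unit,Z) = branch(Y2,unit,branch(n,b,Z)),  r(L,branch(n,d,2)) = r(app(d,7),U),  branch(n,U,n) = branch(n,X,n).
Decompose branch/3: branch(X,U,app(X,U)) = Y2,  unit = unit,  Z = branch(n,b,Z).
Bind Y2 := branch(X,U,app(X,U)); no other remaining equation mentions Y2. Substituting into the earlier bindings gives X1 := branch(branch(unit,b,branch(X,U,app(X,U))),d,r(branch(X,U,app(X,U)),b)), B := branch(X,U,app(X,U)).
Delete trivial equation unit = unit.
Occurs check fails: Z occurs in branch(n,b,Z); the equation Z = branch(n,b,Z) has no finite solution.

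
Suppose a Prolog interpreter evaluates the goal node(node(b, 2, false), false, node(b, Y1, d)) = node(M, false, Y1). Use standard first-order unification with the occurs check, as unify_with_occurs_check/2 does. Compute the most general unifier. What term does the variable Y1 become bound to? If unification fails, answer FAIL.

FAIL

Decompose node/3: node(b, 2, false) = M,  false = false,  node(b, Y1, d) = Y1.
Bind M := node(b, 2, false); no other remaining equation mentions M.
Delete trivial equation false = false.
Occurs check fails: Y1 occurs in node(b, Y1, d); the equation Y1 = node(b, Y1, d) has no finite solution.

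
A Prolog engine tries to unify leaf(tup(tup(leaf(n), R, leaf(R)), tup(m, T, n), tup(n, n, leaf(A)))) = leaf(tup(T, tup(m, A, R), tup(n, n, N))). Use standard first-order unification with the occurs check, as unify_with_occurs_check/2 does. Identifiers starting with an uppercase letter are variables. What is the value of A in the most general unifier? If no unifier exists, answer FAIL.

tup(leaf(n), n, leaf(n))

Decompose leaf/1: tup(tup(leaf(n), R, leaf(R)), tup(m, T, n), tup(n, n, leaf(A))) = tup(T, tup(m, A, R), tup(n, n, N)).
Decompose tup/3: tup(leaf(n), R, leaf(R)) = T,  tup(m, T, n) = tup(m, A, R),  tup(n, n, leaf(A)) = tup(n, n, N).
Bind T := tup(leaf(n), R, leaf(R)); substituting into the one remaining equation that mentions T gives: tup(m, tup(leaf(n), R, leaf(R)), n) = tup(m, A, R).
Decompose tup/3: m = m,  tup(leaf(n), R, leaf(R)) = A,  n = R.
Delete trivial equation m = m.
Bind A := tup(leaf(n), R, leaf(R)); substituting into the one remaining equation that mentions A gives: tup(n, n, leaf(tup(leaf(n), R, leaf(R)))) = tup(n, n, N).
Bind R := n; substituting into the remaining equation gives: tup(n, n, leaf(tup(leaf(n), n, leaf(n)))) = tup(n, n, N). Substituting into the earlier bindings gives T := tup(leaf(n), n, leaf(n)), A := tup(leaf(n), n, leaf(n)).
Decompose tup/3: n = n,  n = n,  leaf(tup(leaf(n), n, leaf(n))) = N.
Delete trivial equation n = n.
Delete trivial equation n = n.
Bind N := leaf(tup(leaf(n), n, leaf(n))).
MGU = { T -> tup(leaf(n), n, leaf(n)), A -> tup(leaf(n), n, leaf(n)), R -> n, N -> leaf(tup(leaf(n), n, leaf(n))) }, so A -> tup(leaf(n), n, leaf(n)).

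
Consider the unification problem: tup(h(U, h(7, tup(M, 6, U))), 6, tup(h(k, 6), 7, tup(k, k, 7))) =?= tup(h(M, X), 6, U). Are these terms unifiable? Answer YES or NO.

Decompose tup/3: h(U, h(7, tup(M, 6, U))) =?= h(M, X),  6 =?= 6,  tup(h(k, 6), 7, tup(k, k, 7)) =?= U.
Decompose h/2: U =?= M,  h(7, tup(M, 6, U)) =?= X.
Bind U := M; substituting into the 2 remaining equations that mention U gives: h(7, tup(M, 6, M)) =?= X,  tup(h(k, 6), 7, tup(k, k, 7)) =?= M.
Bind X := h(7, tup(M, 6, M)); no other remaining equation mentions X.
Delete trivial equation 6 =?= 6.
Bind M := tup(h(k, 6), 7, tup(k, k, 7)). Substituting into the earlier bindings gives U := tup(h(k, 6), 7, tup(k, k, 7)), X := h(7, tup(tup(h(k, 6), 7, tup(k, k, 7)), 6, tup(h(k, 6), 7, tup(k, k, 7)))).
No equations remain and no clash or occurs-check failure arose, so a unifier exists.

YES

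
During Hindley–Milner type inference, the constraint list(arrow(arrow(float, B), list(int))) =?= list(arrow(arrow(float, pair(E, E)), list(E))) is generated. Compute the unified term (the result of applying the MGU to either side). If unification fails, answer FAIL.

list(arrow(arrow(float, pair(int, int)), list(int)))

Decompose list/1: arrow(arrow(float, B), list(int)) =?= arrow(arrow(float, pair(E, E)), list(E)).
Decompose arrow/2: arrow(float, B) =?= arrow(float, pair(E, E)),  list(int) =?= list(E).
Decompose arrow/2: float =?= float,  B =?= pair(E, E).
Delete trivial equation float =?= float.
Bind B := pair(E, E); no other remaining equation mentions B.
Decompose list/1: int =?= E.
Bind E := int. Substituting into the earlier binding gives B := pair(int, int).
Applying the MGU to either side gives list(arrow(arrow(float, pair(int, int)), list(int))).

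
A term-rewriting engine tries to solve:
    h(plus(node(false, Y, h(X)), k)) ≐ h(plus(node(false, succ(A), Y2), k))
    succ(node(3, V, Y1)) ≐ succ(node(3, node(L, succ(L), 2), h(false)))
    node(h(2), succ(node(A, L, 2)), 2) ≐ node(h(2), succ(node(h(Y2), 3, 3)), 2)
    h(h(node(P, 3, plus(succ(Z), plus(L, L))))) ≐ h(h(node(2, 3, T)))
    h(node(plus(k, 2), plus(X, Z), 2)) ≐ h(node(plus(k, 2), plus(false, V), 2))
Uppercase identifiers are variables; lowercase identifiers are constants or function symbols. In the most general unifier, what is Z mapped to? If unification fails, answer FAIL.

Decompose h/1: plus(node(false, Y, h(X)), k) ≐ plus(node(false, succ(A), Y2), k).
Decompose plus/2: node(false, Y, h(X)) ≐ node(false, succ(A), Y2),  k ≐ k.
Decompose node/3: false ≐ false,  Y ≐ succ(A),  h(X) ≐ Y2.
Delete trivial equation false ≐ false.
Bind Y := succ(A); no other remaining equation mentions Y.
Bind Y2 := h(X); substituting into the one remaining equation that mentions Y2 gives: node(h(2), succ(node(A, L, 2)), 2) ≐ node(h(2), succ(node(h(h(X)), 3, 3)), 2).
Delete trivial equation k ≐ k.
Decompose succ/1: node(3, V, Y1) ≐ node(3, node(L, succ(L), 2), h(false)).
Decompose node/3: 3 ≐ 3,  V ≐ node(L, succ(L), 2),  Y1 ≐ h(false).
Delete trivial equation 3 ≐ 3.
Bind V := node(L, succ(L), 2); substituting into the one remaining equation that mentions V gives: h(node(plus(k, 2), plus(X, Z), 2)) ≐ h(node(plus(k, 2), plus(false, node(L, succ(L), 2)), 2)).
Bind Y1 := h(false); no other remaining equation mentions Y1.
Decompose node/3: h(2) ≐ h(2),  succ(node(A, L, 2)) ≐ succ(node(h(h(X)), 3, 3)),  2 ≐ 2.
Delete trivial equation h(2) ≐ h(2).
Decompose succ/1: node(A, L, 2) ≐ node(h(h(X)), 3, 3).
Decompose node/3: A ≐ h(h(X)),  L ≐ 3,  2 ≐ 3.
Bind A := h(h(X)); no other remaining equation mentions A. Substituting into the earlier binding gives Y := succ(h(h(X))).
Bind L := 3; substituting into the 2 remaining equations that mention L gives: h(h(node(P, 3, plus(succ(Z), plus(3, 3))))) ≐ h(h(node(2, 3, T))),  h(node(plus(k, 2), plus(X, Z), 2)) ≐ h(node(plus(k, 2), plus(false, node(3, succ(3), 2)), 2)). Substituting into the earlier binding gives V := node(3, succ(3), 2).
Clash: constants 2 and 3 differ; no unifier exists.

FAIL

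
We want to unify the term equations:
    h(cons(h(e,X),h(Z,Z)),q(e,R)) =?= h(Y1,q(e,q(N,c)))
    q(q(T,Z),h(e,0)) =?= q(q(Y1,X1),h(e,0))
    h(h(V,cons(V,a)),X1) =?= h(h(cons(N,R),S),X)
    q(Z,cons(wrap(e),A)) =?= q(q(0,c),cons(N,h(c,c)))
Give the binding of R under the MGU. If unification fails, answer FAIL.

Decompose h/2: cons(h(e,X),h(Z,Z)) =?= Y1,  q(e,R) =?= q(e,q(N,c)).
Bind Y1 := cons(h(e,X),h(Z,Z)); substituting into the one remaining equation that mentions Y1 gives: q(q(T,Z),h(e,0)) =?= q(q(cons(h(e,X),h(Z,Z)),X1),h(e,0)).
Decompose q/2: e =?= e,  R =?= q(N,c).
Delete trivial equation e =?= e.
Bind R := q(N,c); substituting into the one remaining equation that mentions R gives: h(h(V,cons(V,a)),X1) =?= h(h(cons(N,q(N,c)),S),X).
Decompose q/2: q(T,Z) =?= q(cons(h(e,X),h(Z,Z)),X1),  h(e,0) =?= h(e,0).
Decompose q/2: T =?= cons(h(e,X),h(Z,Z)),  Z =?= X1.
Bind T := cons(h(e,X),h(Z,Z)); no other remaining equation mentions T.
Bind Z := X1; substituting into the one remaining equation that mentions Z gives: q(X1,cons(wrap(e),A)) =?= q(q(0,c),cons(N,h(c,c))). Substituting into the earlier bindings gives Y1 := cons(h(e,X),h(X1,X1)), T := cons(h(e,X),h(X1,X1)).
Delete trivial equation h(e,0) =?= h(e,0).
Decompose h/2: h(V,cons(V,a)) =?= h(cons(N,q(N,c)),S),  X1 =?= X.
Decompose h/2: V =?= cons(N,q(N,c)),  cons(V,a) =?= S.
Bind V := cons(N,q(N,c)); substituting into the one remaining equation that mentions V gives: cons(cons(N,q(N,c)),a) =?= S.
Bind S := cons(cons(N,q(N,c)),a); no other remaining equation mentions S.
Bind X1 := X; substituting into the remaining equation gives: q(X,cons(wrap(e),A)) =?= q(q(0,c),cons(N,h(c,c))). Substituting into the earlier bindings gives Y1 := cons(h(e,X),h(X,X)), T := cons(h(e,X),h(X,X)), Z := X.
Decompose q/2: X =?= q(0,c),  cons(wrap(e),A) =?= cons(N,h(c,c)).
Bind X := q(0,c); no other remaining equation mentions X. Substituting into the earlier bindings gives Y1 := cons(h(e,q(0,c)),h(q(0,c),q(0,c))), T := cons(h(e,q(0,c)),h(q(0,c),q(0,c))), Z := q(0,c), X1 := q(0,c).
Decompose cons/2: wrap(e) =?= N,  A =?= h(c,c).
Bind N := wrap(e); no other remaining equation mentions N. Substituting into the earlier bindings gives R := q(wrap(e),c), V := cons(wrap(e),q(wrap(e),c)), S := cons(cons(wrap(e),q(wrap(e),c)),a).
Bind A := h(c,c).
MGU = { Y1 -> cons(h(e,q(0,c)),h(q(0,c),q(0,c))), R -> q(wrap(e),c), T -> cons(h(e,q(0,c)),h(q(0,c),q(0,c))), Z -> q(0,c), V -> cons(wrap(e),q(wrap(e),c)), S -> cons(cons(wrap(e),q(wrap(e),c)),a), X1 -> q(0,c), X -> q(0,c), N -> wrap(e), A -> h(c,c) }, so R -> q(wrap(e),c).

q(wrap(e),c)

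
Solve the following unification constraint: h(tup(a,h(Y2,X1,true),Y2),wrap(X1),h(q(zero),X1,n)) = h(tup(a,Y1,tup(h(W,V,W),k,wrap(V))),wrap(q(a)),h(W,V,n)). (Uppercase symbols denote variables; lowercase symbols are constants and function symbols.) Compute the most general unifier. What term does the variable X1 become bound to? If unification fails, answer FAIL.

Decompose h/3: tup(a,h(Y2,X1,true),Y2) = tup(a,Y1,tup(h(W,V,W),k,wrap(V))),  wrap(X1) = wrap(q(a)),  h(q(zero),X1,n) = h(W,V,n).
Decompose tup/3: a = a,  h(Y2,X1,true) = Y1,  Y2 = tup(h(W,V,W),k,wrap(V)).
Delete trivial equation a = a.
Bind Y1 := h(Y2,X1,true); no other remaining equation mentions Y1.
Bind Y2 := tup(h(W,V,W),k,wrap(V)); no other remaining equation mentions Y2. Substituting into the earlier binding gives Y1 := h(tup(h(W,V,W),k,wrap(V)),X1,true).
Decompose wrap/1: X1 = q(a).
Bind X1 := q(a); substituting into the remaining equation gives: h(q(zero),q(a),n) = h(W,V,n). Substituting into the earlier binding gives Y1 := h(tup(h(W,V,W),k,wrap(V)),q(a),true).
Decompose h/3: q(zero) = W,  q(a) = V,  n = n.
Bind W := q(zero); no other remaining equation mentions W. Substituting into the earlier bindings gives Y1 := h(tup(h(q(zero),V,q(zero)),k,wrap(V)),q(a),true), Y2 := tup(h(q(zero),V,q(zero)),k,wrap(V)).
Bind V := q(a); no other remaining equation mentions V. Substituting into the earlier bindings gives Y1 := h(tup(h(q(zero),q(a),q(zero)),k,wrap(q(a))),q(a),true), Y2 := tup(h(q(zero),q(a),q(zero)),k,wrap(q(a))).
Delete trivial equation n = n.
MGU = { Y1 -> h(tup(h(q(zero),q(a),q(zero)),k,wrap(q(a))),q(a),true), Y2 -> tup(h(q(zero),q(a),q(zero)),k,wrap(q(a))), X1 -> q(a), W -> q(zero), V -> q(a) }, so X1 -> q(a).

q(a)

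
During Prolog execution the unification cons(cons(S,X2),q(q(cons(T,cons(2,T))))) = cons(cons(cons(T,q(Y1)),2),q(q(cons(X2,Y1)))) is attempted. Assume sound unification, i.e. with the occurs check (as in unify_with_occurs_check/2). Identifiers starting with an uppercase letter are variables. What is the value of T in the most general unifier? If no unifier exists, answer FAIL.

2

Decompose cons/2: cons(S,X2) = cons(cons(T,q(Y1)),2),  q(q(cons(T,cons(2,T)))) = q(q(cons(X2,Y1))).
Decompose cons/2: S = cons(T,q(Y1)),  X2 = 2.
Bind S := cons(T,q(Y1)); no other remaining equation mentions S.
Bind X2 := 2; substituting into the remaining equation gives: q(q(cons(T,cons(2,T)))) = q(q(cons(2,Y1))).
Decompose q/1: q(cons(T,cons(2,T))) = q(cons(2,Y1)).
Decompose q/1: cons(T,cons(2,T)) = cons(2,Y1).
Decompose cons/2: T = 2,  cons(2,T) = Y1.
Bind T := 2; substituting into the remaining equation gives: cons(2,2) = Y1. Substituting into the earlier binding gives S := cons(2,q(Y1)).
Bind Y1 := cons(2,2). Substituting into the earlier binding gives S := cons(2,q(cons(2,2))).
MGU = { S -> cons(2,q(cons(2,2))), X2 -> 2, T -> 2, Y1 -> cons(2,2) }, so T -> 2.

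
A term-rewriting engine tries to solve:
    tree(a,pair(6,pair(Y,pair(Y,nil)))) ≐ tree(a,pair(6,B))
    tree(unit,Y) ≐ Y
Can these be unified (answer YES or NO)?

Decompose tree/2: a ≐ a,  pair(6,pair(Y,pair(Y,nil))) ≐ pair(6,B).
Delete trivial equation a ≐ a.
Decompose pair/2: 6 ≐ 6,  pair(Y,pair(Y,nil)) ≐ B.
Delete trivial equation 6 ≐ 6.
Bind B := pair(Y,pair(Y,nil)); no other remaining equation mentions B.
Occurs check fails: Y occurs in tree(unit,Y); the equation Y ≐ tree(unit,Y) has no finite solution.

NO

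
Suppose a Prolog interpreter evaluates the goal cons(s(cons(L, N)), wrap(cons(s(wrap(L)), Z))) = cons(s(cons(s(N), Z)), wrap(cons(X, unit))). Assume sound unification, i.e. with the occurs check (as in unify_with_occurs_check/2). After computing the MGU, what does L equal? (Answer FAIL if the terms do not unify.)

Decompose cons/2: s(cons(L, N)) = s(cons(s(N), Z)),  wrap(cons(s(wrap(L)), Z)) = wrap(cons(X, unit)).
Decompose s/1: cons(L, N) = cons(s(N), Z).
Decompose cons/2: L = s(N),  N = Z.
Bind L := s(N); substituting into the one remaining equation that mentions L gives: wrap(cons(s(wrap(s(N))), Z)) = wrap(cons(X, unit)).
Bind N := Z; substituting into the remaining equation gives: wrap(cons(s(wrap(s(Z))), Z)) = wrap(cons(X, unit)). Substituting into the earlier binding gives L := s(Z).
Decompose wrap/1: cons(s(wrap(s(Z))), Z) = cons(X, unit).
Decompose cons/2: s(wrap(s(Z))) = X,  Z = unit.
Bind X := s(wrap(s(Z))); no other remaining equation mentions X.
Bind Z := unit. Substituting into the earlier bindings gives L := s(unit), N := unit, X := s(wrap(s(unit))).
MGU = { L ↦ s(unit), N ↦ unit, X ↦ s(wrap(s(unit))), Z ↦ unit }, so L ↦ s(unit).

s(unit)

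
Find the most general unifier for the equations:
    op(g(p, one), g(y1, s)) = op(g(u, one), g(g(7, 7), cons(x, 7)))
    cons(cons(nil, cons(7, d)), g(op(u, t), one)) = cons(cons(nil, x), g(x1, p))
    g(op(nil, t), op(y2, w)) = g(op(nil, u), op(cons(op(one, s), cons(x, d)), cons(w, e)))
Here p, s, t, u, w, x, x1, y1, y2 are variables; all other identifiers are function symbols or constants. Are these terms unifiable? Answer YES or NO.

NO

Decompose op/2: g(p, one) = g(u, one),  g(y1, s) = g(g(7, 7), cons(x, 7)).
Decompose g/2: p = u,  one = one.
Bind p := u; substituting into the one remaining equation that mentions p gives: cons(cons(nil, cons(7, d)), g(op(u, t), one)) = cons(cons(nil, x), g(x1, u)).
Delete trivial equation one = one.
Decompose g/2: y1 = g(7, 7),  s = cons(x, 7).
Bind y1 := g(7, 7); no other remaining equation mentions y1.
Bind s := cons(x, 7); substituting into the one remaining equation that mentions s gives: g(op(nil, t), op(y2, w)) = g(op(nil, u), op(cons(op(one, cons(x, 7)), cons(x, d)), cons(w, e))).
Decompose cons/2: cons(nil, cons(7, d)) = cons(nil, x),  g(op(u, t), one) = g(x1, u).
Decompose cons/2: nil = nil,  cons(7, d) = x.
Delete trivial equation nil = nil.
Bind x := cons(7, d); substituting into the one remaining equation that mentions x gives: g(op(nil, t), op(y2, w)) = g(op(nil, u), op(cons(op(one, cons(cons(7, d), 7)), cons(cons(7, d), d)), cons(w, e))). Substituting into the earlier binding gives s := cons(cons(7, d), 7).
Decompose g/2: op(u, t) = x1,  one = u.
Bind x1 := op(u, t); no other remaining equation mentions x1.
Bind u := one; substituting into the remaining equation gives: g(op(nil, t), op(y2, w)) = g(op(nil, one), op(cons(op(one, cons(cons(7, d), 7)), cons(cons(7, d), d)), cons(w, e))). Substituting into the earlier bindings gives p := one, x1 := op(one, t).
Decompose g/2: op(nil, t) = op(nil, one),  op(y2, w) = op(cons(op(one, cons(cons(7, d), 7)), cons(cons(7, d), d)), cons(w, e)).
Decompose op/2: nil = nil,  t = one.
Delete trivial equation nil = nil.
Bind t := one; no other remaining equation mentions t. Substituting into the earlier binding gives x1 := op(one, one).
Decompose op/2: y2 = cons(op(one, cons(cons(7, d), 7)), cons(cons(7, d), d)),  w = cons(w, e).
Bind y2 := cons(op(one, cons(cons(7, d), 7)), cons(cons(7, d), d)); no other remaining equation mentions y2.
Occurs check fails: w occurs in cons(w, e); the equation w = cons(w, e) has no finite solution.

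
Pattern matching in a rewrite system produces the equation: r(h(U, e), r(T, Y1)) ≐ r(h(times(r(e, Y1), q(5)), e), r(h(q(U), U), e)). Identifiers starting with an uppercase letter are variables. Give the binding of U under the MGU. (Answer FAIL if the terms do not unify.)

Decompose r/2: h(U, e) ≐ h(times(r(e, Y1), q(5)), e),  r(T, Y1) ≐ r(h(q(U), U), e).
Decompose h/2: U ≐ times(r(e, Y1), q(5)),  e ≐ e.
Bind U := times(r(e, Y1), q(5)); substituting into the one remaining equation that mentions U gives: r(T, Y1) ≐ r(h(q(times(r(e, Y1), q(5))), times(r(e, Y1), q(5))), e).
Delete trivial equation e ≐ e.
Decompose r/2: T ≐ h(q(times(r(e, Y1), q(5))), times(r(e, Y1), q(5))),  Y1 ≐ e.
Bind T := h(q(times(r(e, Y1), q(5))), times(r(e, Y1), q(5))); no other remaining equation mentions T.
Bind Y1 := e. Substituting into the earlier bindings gives U := times(r(e, e), q(5)), T := h(q(times(r(e, e), q(5))), times(r(e, e), q(5))).
MGU = { U := times(r(e, e), q(5)), T := h(q(times(r(e, e), q(5))), times(r(e, e), q(5))), Y1 := e }, so U := times(r(e, e), q(5)).

times(r(e, e), q(5))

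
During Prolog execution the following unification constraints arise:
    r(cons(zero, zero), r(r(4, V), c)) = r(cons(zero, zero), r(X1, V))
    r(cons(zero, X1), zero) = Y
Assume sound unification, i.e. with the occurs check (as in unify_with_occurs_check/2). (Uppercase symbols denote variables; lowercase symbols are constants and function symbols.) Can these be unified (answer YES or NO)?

Decompose r/2: cons(zero, zero) = cons(zero, zero),  r(r(4, V), c) = r(X1, V).
Delete trivial equation cons(zero, zero) = cons(zero, zero).
Decompose r/2: r(4, V) = X1,  c = V.
Bind X1 := r(4, V); substituting into the one remaining equation that mentions X1 gives: r(cons(zero, r(4, V)), zero) = Y.
Bind V := c; substituting into the remaining equation gives: r(cons(zero, r(4, c)), zero) = Y. Substituting into the earlier binding gives X1 := r(4, c).
Bind Y := r(cons(zero, r(4, c)), zero).
No equations remain and no clash or occurs-check failure arose, so a unifier exists.

YES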